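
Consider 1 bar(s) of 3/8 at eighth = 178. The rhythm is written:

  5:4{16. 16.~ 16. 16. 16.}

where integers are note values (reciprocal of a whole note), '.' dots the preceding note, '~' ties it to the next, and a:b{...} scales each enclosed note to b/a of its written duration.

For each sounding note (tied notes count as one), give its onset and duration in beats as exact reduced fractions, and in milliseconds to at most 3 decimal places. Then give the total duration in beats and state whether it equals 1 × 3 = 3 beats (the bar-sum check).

1) 0.0ms=0b +202.247ms=3/5b
2) 202.247ms=3/5b +404.494ms=6/5b
3) 606.742ms=9/5b +202.247ms=3/5b
4) 808.989ms=12/5b +202.247ms=3/5b
Σ=3b of 3 (178bpm 3/8) — PASS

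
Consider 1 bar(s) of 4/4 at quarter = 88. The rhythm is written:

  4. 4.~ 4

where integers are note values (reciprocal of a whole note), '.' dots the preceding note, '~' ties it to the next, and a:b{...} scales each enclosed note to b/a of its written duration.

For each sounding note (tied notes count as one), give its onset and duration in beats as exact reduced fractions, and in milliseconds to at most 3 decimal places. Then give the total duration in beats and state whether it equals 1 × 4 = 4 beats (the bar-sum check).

1) 0.0ms=0b +1022.727ms=3/2b
2) 1022.727ms=3/2b +1704.545ms=5/2b
Σ=4b of 4 (88bpm 4/4) — PASS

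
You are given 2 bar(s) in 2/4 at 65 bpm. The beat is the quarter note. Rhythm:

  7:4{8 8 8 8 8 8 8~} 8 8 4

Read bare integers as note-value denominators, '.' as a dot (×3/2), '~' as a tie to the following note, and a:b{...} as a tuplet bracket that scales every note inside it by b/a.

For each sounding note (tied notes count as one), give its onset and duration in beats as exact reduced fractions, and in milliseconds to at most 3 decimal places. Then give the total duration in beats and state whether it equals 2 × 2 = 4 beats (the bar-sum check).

1) 0.0ms=0b +263.736ms=2/7b
2) 263.736ms=2/7b +263.736ms=2/7b
3) 527.473ms=4/7b +263.736ms=2/7b
4) 791.209ms=6/7b +263.736ms=2/7b
5) 1054.945ms=8/7b +263.736ms=2/7b
6) 1318.681ms=10/7b +263.736ms=2/7b
7) 1582.418ms=12/7b +725.275ms=11/14b
8) 2307.692ms=5/2b +461.538ms=1/2b
9) 2769.231ms=3b +923.077ms=1b
Σ=4b of 4 (65bpm 2/4) — PASS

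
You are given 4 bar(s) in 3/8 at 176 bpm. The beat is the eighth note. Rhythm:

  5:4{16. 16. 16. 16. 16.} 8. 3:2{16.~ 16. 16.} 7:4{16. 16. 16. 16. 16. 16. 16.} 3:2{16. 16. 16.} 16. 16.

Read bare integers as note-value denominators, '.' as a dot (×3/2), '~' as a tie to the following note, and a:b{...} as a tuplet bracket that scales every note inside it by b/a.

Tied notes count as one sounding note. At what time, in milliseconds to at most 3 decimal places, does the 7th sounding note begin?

note 7 onset = 9/2b = 1534.091ms

1. 0.0ms @ 0 + 204.545ms (3/5)
2. 204.545ms @ 3/5 + 204.545ms (3/5)
3. 409.091ms @ 6/5 + 204.545ms (3/5)
4. 613.636ms @ 9/5 + 204.545ms (3/5)
5. 818.182ms @ 12/5 + 204.545ms (3/5)
6. 1022.727ms @ 3 + 511.364ms (3/2)
7. 1534.091ms @ 9/2 + 340.909ms (1)
8. 1875.0ms @ 11/2 + 170.455ms (1/2)
9. 2045.455ms @ 6 + 146.104ms (3/7)
10. 2191.558ms @ 45/7 + 146.104ms (3/7)
11. 2337.662ms @ 48/7 + 146.104ms (3/7)
12. 2483.766ms @ 51/7 + 146.104ms (3/7)
13. 2629.87ms @ 54/7 + 146.104ms (3/7)
14. 2775.974ms @ 57/7 + 146.104ms (3/7)
15. 2922.078ms @ 60/7 + 146.104ms (3/7)
16. 3068.182ms @ 9 + 170.455ms (1/2)
17. 3238.636ms @ 19/2 + 170.455ms (1/2)
18. 3409.091ms @ 10 + 170.455ms (1/2)
19. 3579.545ms @ 21/2 + 255.682ms (3/4)
20. 3835.227ms @ 45/4 + 255.682ms (3/4)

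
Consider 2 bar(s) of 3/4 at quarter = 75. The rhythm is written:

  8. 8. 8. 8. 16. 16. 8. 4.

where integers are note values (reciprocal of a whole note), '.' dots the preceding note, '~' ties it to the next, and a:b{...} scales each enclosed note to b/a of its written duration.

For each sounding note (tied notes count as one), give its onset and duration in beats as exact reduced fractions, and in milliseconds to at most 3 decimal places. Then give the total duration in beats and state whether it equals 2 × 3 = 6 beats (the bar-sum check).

1) 0.0ms=0b +600.0ms=3/4b
2) 600.0ms=3/4b +600.0ms=3/4b
3) 1200.0ms=3/2b +600.0ms=3/4b
4) 1800.0ms=9/4b +600.0ms=3/4b
5) 2400.0ms=3b +300.0ms=3/8b
6) 2700.0ms=27/8b +300.0ms=3/8b
7) 3000.0ms=15/4b +600.0ms=3/4b
8) 3600.0ms=9/2b +1200.0ms=3/2b
Σ=6b of 6 (75bpm 3/4) — PASS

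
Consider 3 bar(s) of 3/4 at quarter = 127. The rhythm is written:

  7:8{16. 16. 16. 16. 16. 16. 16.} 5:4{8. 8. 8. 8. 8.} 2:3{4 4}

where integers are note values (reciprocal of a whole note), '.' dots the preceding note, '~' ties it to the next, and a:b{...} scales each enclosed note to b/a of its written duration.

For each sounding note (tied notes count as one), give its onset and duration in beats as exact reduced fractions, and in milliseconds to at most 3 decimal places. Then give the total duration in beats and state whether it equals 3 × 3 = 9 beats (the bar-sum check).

1) 0.0ms=0b +202.475ms=3/7b
2) 202.475ms=3/7b +202.475ms=3/7b
3) 404.949ms=6/7b +202.475ms=3/7b
4) 607.424ms=9/7b +202.475ms=3/7b
5) 809.899ms=12/7b +202.475ms=3/7b
6) 1012.373ms=15/7b +202.475ms=3/7b
7) 1214.848ms=18/7b +202.475ms=3/7b
8) 1417.323ms=3b +283.465ms=3/5b
9) 1700.787ms=18/5b +283.465ms=3/5b
10) 1984.252ms=21/5b +283.465ms=3/5b
11) 2267.717ms=24/5b +283.465ms=3/5b
12) 2551.181ms=27/5b +283.465ms=3/5b
13) 2834.646ms=6b +708.661ms=3/2b
14) 3543.307ms=15/2b +708.661ms=3/2b
Σ=9b of 9 (127bpm 3/4) — PASS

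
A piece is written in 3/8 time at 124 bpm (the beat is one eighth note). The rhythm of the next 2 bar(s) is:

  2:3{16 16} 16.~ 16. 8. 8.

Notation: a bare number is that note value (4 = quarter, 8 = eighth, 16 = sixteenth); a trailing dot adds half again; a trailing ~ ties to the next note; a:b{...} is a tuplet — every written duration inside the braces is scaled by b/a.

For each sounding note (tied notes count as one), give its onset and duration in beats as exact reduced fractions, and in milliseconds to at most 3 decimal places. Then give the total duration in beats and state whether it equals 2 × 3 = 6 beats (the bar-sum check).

1) 0.0ms=0b +362.903ms=3/4b
2) 362.903ms=3/4b +362.903ms=3/4b
3) 725.806ms=3/2b +725.806ms=3/2b
4) 1451.613ms=3b +725.806ms=3/2b
5) 2177.419ms=9/2b +725.806ms=3/2b
Σ=6b of 6 (124bpm 3/8) — PASS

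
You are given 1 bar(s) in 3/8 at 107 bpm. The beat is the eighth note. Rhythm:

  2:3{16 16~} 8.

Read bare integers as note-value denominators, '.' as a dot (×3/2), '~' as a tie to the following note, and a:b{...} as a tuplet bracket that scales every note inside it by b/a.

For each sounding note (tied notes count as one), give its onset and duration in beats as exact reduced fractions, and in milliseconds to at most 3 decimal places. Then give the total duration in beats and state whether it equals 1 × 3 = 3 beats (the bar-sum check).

1) 0.0ms=0b +420.561ms=3/4b
2) 420.561ms=3/4b +1261.682ms=9/4b
Σ=3b of 3 (107bpm 3/8) — PASS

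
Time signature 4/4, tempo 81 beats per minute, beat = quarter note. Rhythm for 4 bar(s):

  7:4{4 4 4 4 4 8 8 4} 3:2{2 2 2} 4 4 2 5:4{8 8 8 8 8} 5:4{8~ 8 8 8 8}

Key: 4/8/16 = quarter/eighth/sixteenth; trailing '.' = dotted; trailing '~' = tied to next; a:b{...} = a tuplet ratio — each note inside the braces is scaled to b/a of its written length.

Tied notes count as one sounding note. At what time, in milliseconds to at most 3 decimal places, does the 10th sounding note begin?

1. 0.0ms @ 0 + 423.28ms (4/7)
2. 423.28ms @ 4/7 + 423.28ms (4/7)
3. 846.561ms @ 8/7 + 423.28ms (4/7)
4. 1269.841ms @ 12/7 + 423.28ms (4/7)
5. 1693.122ms @ 16/7 + 423.28ms (4/7)
6. 2116.402ms @ 20/7 + 211.64ms (2/7)
7. 2328.042ms @ 22/7 + 211.64ms (2/7)
8. 2539.683ms @ 24/7 + 423.28ms (4/7)
9. 2962.963ms @ 4 + 987.654ms (4/3)
10. 3950.617ms @ 16/3 + 987.654ms (4/3)
11. 4938.272ms @ 20/3 + 987.654ms (4/3)
12. 5925.926ms @ 8 + 740.741ms (1)
13. 6666.667ms @ 9 + 740.741ms (1)
14. 7407.407ms @ 10 + 1481.481ms (2)
15. 8888.889ms @ 12 + 296.296ms (2/5)
16. 9185.185ms @ 62/5 + 296.296ms (2/5)
17. 9481.481ms @ 64/5 + 296.296ms (2/5)
18. 9777.778ms @ 66/5 + 296.296ms (2/5)
19. 10074.074ms @ 68/5 + 296.296ms (2/5)
20. 10370.37ms @ 14 + 592.593ms (4/5)
21. 10962.963ms @ 74/5 + 296.296ms (2/5)
22. 11259.259ms @ 76/5 + 296.296ms (2/5)
23. 11555.556ms @ 78/5 + 296.296ms (2/5)

note 10 onset = 16/3b = 3950.617ms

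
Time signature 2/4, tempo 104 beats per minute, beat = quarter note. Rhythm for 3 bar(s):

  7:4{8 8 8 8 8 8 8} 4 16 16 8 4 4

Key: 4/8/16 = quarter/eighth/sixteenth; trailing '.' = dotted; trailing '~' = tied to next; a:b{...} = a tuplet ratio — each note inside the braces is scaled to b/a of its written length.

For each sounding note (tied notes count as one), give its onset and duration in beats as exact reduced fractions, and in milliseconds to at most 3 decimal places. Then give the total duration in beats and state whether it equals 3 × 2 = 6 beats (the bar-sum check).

1) 0.0ms=0b +164.835ms=2/7b
2) 164.835ms=2/7b +164.835ms=2/7b
3) 329.67ms=4/7b +164.835ms=2/7b
4) 494.505ms=6/7b +164.835ms=2/7b
5) 659.341ms=8/7b +164.835ms=2/7b
6) 824.176ms=10/7b +164.835ms=2/7b
7) 989.011ms=12/7b +164.835ms=2/7b
8) 1153.846ms=2b +576.923ms=1b
9) 1730.769ms=3b +144.231ms=1/4b
10) 1875.0ms=13/4b +144.231ms=1/4b
11) 2019.231ms=7/2b +288.462ms=1/2b
12) 2307.692ms=4b +576.923ms=1b
13) 2884.615ms=5b +576.923ms=1b
Σ=6b of 6 (104bpm 2/4) — PASS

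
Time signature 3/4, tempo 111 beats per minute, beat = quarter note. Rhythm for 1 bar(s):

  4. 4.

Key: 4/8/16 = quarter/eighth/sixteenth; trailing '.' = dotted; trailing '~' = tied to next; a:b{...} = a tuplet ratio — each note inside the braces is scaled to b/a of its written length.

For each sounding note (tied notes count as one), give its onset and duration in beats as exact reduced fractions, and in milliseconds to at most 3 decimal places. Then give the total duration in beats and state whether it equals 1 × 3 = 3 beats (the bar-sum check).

1) 0.0ms=0b +810.811ms=3/2b
2) 810.811ms=3/2b +810.811ms=3/2b
Σ=3b of 3 (111bpm 3/4) — PASS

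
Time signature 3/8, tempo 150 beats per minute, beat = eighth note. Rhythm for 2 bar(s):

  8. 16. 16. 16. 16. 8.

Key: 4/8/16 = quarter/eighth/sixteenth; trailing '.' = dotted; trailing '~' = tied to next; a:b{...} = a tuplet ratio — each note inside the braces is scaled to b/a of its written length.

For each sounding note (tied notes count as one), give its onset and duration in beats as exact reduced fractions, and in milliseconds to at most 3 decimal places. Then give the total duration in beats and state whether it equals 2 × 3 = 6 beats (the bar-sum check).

1) 0.0ms=0b +600.0ms=3/2b
2) 600.0ms=3/2b +300.0ms=3/4b
3) 900.0ms=9/4b +300.0ms=3/4b
4) 1200.0ms=3b +300.0ms=3/4b
5) 1500.0ms=15/4b +300.0ms=3/4b
6) 1800.0ms=9/2b +600.0ms=3/2b
Σ=6b of 6 (150bpm 3/8) — PASS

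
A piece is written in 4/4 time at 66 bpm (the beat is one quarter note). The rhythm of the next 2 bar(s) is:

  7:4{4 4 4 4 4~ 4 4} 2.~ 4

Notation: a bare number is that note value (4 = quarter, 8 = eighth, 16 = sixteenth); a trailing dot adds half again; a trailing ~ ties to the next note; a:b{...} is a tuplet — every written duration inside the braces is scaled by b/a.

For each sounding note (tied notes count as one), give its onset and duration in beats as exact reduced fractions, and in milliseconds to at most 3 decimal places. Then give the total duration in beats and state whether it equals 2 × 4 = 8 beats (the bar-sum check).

1) 0.0ms=0b +519.481ms=4/7b
2) 519.481ms=4/7b +519.481ms=4/7b
3) 1038.961ms=8/7b +519.481ms=4/7b
4) 1558.442ms=12/7b +519.481ms=4/7b
5) 2077.922ms=16/7b +1038.961ms=8/7b
6) 3116.883ms=24/7b +519.481ms=4/7b
7) 3636.364ms=4b +3636.364ms=4b
Σ=8b of 8 (66bpm 4/4) — PASS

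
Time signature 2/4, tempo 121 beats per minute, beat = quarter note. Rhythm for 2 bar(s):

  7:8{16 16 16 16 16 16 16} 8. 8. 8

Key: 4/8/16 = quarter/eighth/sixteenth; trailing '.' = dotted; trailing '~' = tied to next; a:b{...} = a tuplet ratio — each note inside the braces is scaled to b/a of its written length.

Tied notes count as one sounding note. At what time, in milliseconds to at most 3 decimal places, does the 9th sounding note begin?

note 9 onset = 11/4b = 1363.636ms

1. 0.0ms @ 0 + 141.677ms (2/7)
2. 141.677ms @ 2/7 + 141.677ms (2/7)
3. 283.353ms @ 4/7 + 141.677ms (2/7)
4. 425.03ms @ 6/7 + 141.677ms (2/7)
5. 566.706ms @ 8/7 + 141.677ms (2/7)
6. 708.383ms @ 10/7 + 141.677ms (2/7)
7. 850.059ms @ 12/7 + 141.677ms (2/7)
8. 991.736ms @ 2 + 371.901ms (3/4)
9. 1363.636ms @ 11/4 + 371.901ms (3/4)
10. 1735.537ms @ 7/2 + 247.934ms (1/2)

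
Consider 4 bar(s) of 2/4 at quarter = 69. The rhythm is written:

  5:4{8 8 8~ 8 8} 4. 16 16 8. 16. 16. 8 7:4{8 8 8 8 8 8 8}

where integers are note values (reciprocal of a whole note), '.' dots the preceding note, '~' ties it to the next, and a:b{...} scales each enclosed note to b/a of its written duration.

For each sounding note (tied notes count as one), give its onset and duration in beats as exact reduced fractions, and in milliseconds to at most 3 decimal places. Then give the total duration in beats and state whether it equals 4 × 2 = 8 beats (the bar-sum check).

1) 0.0ms=0b +347.826ms=2/5b
2) 347.826ms=2/5b +347.826ms=2/5b
3) 695.652ms=4/5b +695.652ms=4/5b
4) 1391.304ms=8/5b +347.826ms=2/5b
5) 1739.13ms=2b +1304.348ms=3/2b
6) 3043.478ms=7/2b +217.391ms=1/4b
7) 3260.87ms=15/4b +217.391ms=1/4b
8) 3478.261ms=4b +652.174ms=3/4b
9) 4130.435ms=19/4b +326.087ms=3/8b
10) 4456.522ms=41/8b +326.087ms=3/8b
11) 4782.609ms=11/2b +434.783ms=1/2b
12) 5217.391ms=6b +248.447ms=2/7b
13) 5465.839ms=44/7b +248.447ms=2/7b
14) 5714.286ms=46/7b +248.447ms=2/7b
15) 5962.733ms=48/7b +248.447ms=2/7b
16) 6211.18ms=50/7b +248.447ms=2/7b
17) 6459.627ms=52/7b +248.447ms=2/7b
18) 6708.075ms=54/7b +248.447ms=2/7b
Σ=8b of 8 (69bpm 2/4) — PASS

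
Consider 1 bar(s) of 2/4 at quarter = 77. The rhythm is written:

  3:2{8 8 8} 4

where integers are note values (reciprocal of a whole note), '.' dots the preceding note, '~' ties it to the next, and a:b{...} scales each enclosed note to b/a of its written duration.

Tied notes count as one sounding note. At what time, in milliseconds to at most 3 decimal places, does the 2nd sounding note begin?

1. 0.0ms @ 0 + 259.74ms (1/3)
2. 259.74ms @ 1/3 + 259.74ms (1/3)
3. 519.481ms @ 2/3 + 259.74ms (1/3)
4. 779.221ms @ 1 + 779.221ms (1)

note 2 onset = 1/3b = 259.74ms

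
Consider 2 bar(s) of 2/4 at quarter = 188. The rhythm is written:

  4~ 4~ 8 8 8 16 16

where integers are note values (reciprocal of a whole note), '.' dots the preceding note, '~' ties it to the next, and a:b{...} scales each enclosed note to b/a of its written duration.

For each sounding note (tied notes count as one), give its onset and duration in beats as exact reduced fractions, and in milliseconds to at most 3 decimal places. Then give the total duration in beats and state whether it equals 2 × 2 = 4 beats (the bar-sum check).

1) 0.0ms=0b +797.872ms=5/2b
2) 797.872ms=5/2b +159.574ms=1/2b
3) 957.447ms=3b +159.574ms=1/2b
4) 1117.021ms=7/2b +79.787ms=1/4b
5) 1196.809ms=15/4b +79.787ms=1/4b
Σ=4b of 4 (188bpm 2/4) — PASS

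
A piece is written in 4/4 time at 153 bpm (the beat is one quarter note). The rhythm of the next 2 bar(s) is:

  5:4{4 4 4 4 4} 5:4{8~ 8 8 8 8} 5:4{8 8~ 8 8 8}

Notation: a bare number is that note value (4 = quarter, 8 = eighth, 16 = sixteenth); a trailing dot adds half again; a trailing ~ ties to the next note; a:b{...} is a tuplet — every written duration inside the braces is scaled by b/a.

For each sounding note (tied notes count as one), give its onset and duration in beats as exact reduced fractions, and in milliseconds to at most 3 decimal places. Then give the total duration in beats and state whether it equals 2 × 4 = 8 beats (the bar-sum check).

1) 0.0ms=0b +313.725ms=4/5b
2) 313.725ms=4/5b +313.725ms=4/5b
3) 627.451ms=8/5b +313.725ms=4/5b
4) 941.176ms=12/5b +313.725ms=4/5b
5) 1254.902ms=16/5b +313.725ms=4/5b
6) 1568.627ms=4b +313.725ms=4/5b
7) 1882.353ms=24/5b +156.863ms=2/5b
8) 2039.216ms=26/5b +156.863ms=2/5b
9) 2196.078ms=28/5b +156.863ms=2/5b
10) 2352.941ms=6b +156.863ms=2/5b
11) 2509.804ms=32/5b +313.725ms=4/5b
12) 2823.529ms=36/5b +156.863ms=2/5b
13) 2980.392ms=38/5b +156.863ms=2/5b
Σ=8b of 8 (153bpm 4/4) — PASS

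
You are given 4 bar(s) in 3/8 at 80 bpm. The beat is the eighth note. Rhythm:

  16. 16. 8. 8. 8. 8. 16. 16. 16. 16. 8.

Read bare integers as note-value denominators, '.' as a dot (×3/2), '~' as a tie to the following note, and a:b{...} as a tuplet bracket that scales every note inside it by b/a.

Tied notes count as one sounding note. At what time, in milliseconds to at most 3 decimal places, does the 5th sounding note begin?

1. 0.0ms @ 0 + 562.5ms (3/4)
2. 562.5ms @ 3/4 + 562.5ms (3/4)
3. 1125.0ms @ 3/2 + 1125.0ms (3/2)
4. 2250.0ms @ 3 + 1125.0ms (3/2)
5. 3375.0ms @ 9/2 + 1125.0ms (3/2)
6. 4500.0ms @ 6 + 1125.0ms (3/2)
7. 5625.0ms @ 15/2 + 562.5ms (3/4)
8. 6187.5ms @ 33/4 + 562.5ms (3/4)
9. 6750.0ms @ 9 + 562.5ms (3/4)
10. 7312.5ms @ 39/4 + 562.5ms (3/4)
11. 7875.0ms @ 21/2 + 1125.0ms (3/2)

note 5 onset = 9/2b = 3375.0ms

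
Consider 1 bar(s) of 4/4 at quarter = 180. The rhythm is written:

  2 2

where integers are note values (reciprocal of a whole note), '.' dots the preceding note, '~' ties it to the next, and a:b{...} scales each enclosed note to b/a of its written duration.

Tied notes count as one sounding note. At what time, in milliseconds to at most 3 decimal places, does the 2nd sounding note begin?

1. 0.0ms @ 0 + 666.667ms (2)
2. 666.667ms @ 2 + 666.667ms (2)

note 2 onset = 2b = 666.667ms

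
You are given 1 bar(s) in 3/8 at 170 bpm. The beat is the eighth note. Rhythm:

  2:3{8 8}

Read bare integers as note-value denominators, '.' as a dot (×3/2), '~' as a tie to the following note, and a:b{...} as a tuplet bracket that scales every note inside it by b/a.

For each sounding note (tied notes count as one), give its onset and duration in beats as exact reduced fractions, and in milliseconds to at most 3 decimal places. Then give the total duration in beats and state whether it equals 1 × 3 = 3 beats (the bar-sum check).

1) 0.0ms=0b +529.412ms=3/2b
2) 529.412ms=3/2b +529.412ms=3/2b
Σ=3b of 3 (170bpm 3/8) — PASS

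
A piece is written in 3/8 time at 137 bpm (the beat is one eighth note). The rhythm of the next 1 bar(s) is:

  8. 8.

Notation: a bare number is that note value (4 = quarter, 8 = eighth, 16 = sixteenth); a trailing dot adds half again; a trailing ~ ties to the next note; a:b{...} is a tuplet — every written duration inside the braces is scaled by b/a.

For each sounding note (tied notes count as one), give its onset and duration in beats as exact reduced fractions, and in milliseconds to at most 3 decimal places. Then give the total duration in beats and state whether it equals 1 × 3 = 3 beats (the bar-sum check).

1) 0.0ms=0b +656.934ms=3/2b
2) 656.934ms=3/2b +656.934ms=3/2b
Σ=3b of 3 (137bpm 3/8) — PASS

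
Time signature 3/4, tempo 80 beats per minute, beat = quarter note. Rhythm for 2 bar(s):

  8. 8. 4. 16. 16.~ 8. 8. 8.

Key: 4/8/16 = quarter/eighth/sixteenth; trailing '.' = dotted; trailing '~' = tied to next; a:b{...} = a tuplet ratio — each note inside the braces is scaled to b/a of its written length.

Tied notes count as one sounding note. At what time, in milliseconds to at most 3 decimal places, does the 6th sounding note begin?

1. 0.0ms @ 0 + 562.5ms (3/4)
2. 562.5ms @ 3/4 + 562.5ms (3/4)
3. 1125.0ms @ 3/2 + 1125.0ms (3/2)
4. 2250.0ms @ 3 + 281.25ms (3/8)
5. 2531.25ms @ 27/8 + 843.75ms (9/8)
6. 3375.0ms @ 9/2 + 562.5ms (3/4)
7. 3937.5ms @ 21/4 + 562.5ms (3/4)

note 6 onset = 9/2b = 3375.0ms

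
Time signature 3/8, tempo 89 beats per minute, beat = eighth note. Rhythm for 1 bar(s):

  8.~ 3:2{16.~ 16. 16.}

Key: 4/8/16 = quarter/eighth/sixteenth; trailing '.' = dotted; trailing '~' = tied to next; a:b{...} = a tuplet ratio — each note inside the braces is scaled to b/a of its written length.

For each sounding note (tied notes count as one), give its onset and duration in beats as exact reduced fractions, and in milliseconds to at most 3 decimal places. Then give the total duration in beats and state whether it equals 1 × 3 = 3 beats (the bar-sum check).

1) 0.0ms=0b +1685.393ms=5/2b
2) 1685.393ms=5/2b +337.079ms=1/2b
Σ=3b of 3 (89bpm 3/8) — PASS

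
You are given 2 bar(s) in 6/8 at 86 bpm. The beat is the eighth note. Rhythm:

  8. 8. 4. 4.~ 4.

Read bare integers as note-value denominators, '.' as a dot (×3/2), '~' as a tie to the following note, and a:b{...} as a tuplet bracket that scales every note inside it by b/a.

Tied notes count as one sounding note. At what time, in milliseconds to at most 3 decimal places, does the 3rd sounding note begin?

1. 0.0ms @ 0 + 1046.512ms (3/2)
2. 1046.512ms @ 3/2 + 1046.512ms (3/2)
3. 2093.023ms @ 3 + 2093.023ms (3)
4. 4186.047ms @ 6 + 4186.047ms (6)

note 3 onset = 3b = 2093.023ms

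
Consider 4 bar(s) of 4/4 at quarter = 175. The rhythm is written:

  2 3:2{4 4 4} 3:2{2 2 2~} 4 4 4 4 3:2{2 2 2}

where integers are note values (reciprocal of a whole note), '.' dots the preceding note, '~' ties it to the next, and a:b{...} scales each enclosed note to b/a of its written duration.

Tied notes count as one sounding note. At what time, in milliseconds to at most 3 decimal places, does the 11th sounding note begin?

note 11 onset = 12b = 4114.286ms

1. 0.0ms @ 0 + 685.714ms (2)
2. 685.714ms @ 2 + 228.571ms (2/3)
3. 914.286ms @ 8/3 + 228.571ms (2/3)
4. 1142.857ms @ 10/3 + 228.571ms (2/3)
5. 1371.429ms @ 4 + 457.143ms (4/3)
6. 1828.571ms @ 16/3 + 457.143ms (4/3)
7. 2285.714ms @ 20/3 + 800.0ms (7/3)
8. 3085.714ms @ 9 + 342.857ms (1)
9. 3428.571ms @ 10 + 342.857ms (1)
10. 3771.429ms @ 11 + 342.857ms (1)
11. 4114.286ms @ 12 + 457.143ms (4/3)
12. 4571.429ms @ 40/3 + 457.143ms (4/3)
13. 5028.571ms @ 44/3 + 457.143ms (4/3)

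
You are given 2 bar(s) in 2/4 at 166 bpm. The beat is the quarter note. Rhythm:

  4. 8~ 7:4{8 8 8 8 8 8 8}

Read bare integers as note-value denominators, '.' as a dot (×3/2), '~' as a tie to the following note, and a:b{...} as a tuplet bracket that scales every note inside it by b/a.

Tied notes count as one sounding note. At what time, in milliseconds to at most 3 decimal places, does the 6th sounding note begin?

note 6 onset = 22/7b = 1135.972ms

1. 0.0ms @ 0 + 542.169ms (3/2)
2. 542.169ms @ 3/2 + 283.993ms (11/14)
3. 826.162ms @ 16/7 + 103.27ms (2/7)
4. 929.432ms @ 18/7 + 103.27ms (2/7)
5. 1032.702ms @ 20/7 + 103.27ms (2/7)
6. 1135.972ms @ 22/7 + 103.27ms (2/7)
7. 1239.243ms @ 24/7 + 103.27ms (2/7)
8. 1342.513ms @ 26/7 + 103.27ms (2/7)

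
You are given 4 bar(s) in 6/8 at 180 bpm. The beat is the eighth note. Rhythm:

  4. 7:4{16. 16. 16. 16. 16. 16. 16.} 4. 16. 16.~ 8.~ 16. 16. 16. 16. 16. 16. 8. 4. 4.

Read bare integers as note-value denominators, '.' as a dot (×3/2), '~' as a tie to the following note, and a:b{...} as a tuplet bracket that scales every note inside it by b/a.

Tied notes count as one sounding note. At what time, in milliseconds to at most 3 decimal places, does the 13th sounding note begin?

1. 0.0ms @ 0 + 1000.0ms (3)
2. 1000.0ms @ 3 + 142.857ms (3/7)
3. 1142.857ms @ 24/7 + 142.857ms (3/7)
4. 1285.714ms @ 27/7 + 142.857ms (3/7)
5. 1428.571ms @ 30/7 + 142.857ms (3/7)
6. 1571.429ms @ 33/7 + 142.857ms (3/7)
7. 1714.286ms @ 36/7 + 142.857ms (3/7)
8. 1857.143ms @ 39/7 + 142.857ms (3/7)
9. 2000.0ms @ 6 + 1000.0ms (3)
10. 3000.0ms @ 9 + 250.0ms (3/4)
11. 3250.0ms @ 39/4 + 1000.0ms (3)
12. 4250.0ms @ 51/4 + 250.0ms (3/4)
13. 4500.0ms @ 27/2 + 250.0ms (3/4)
14. 4750.0ms @ 57/4 + 250.0ms (3/4)
15. 5000.0ms @ 15 + 250.0ms (3/4)
16. 5250.0ms @ 63/4 + 250.0ms (3/4)
17. 5500.0ms @ 33/2 + 500.0ms (3/2)
18. 6000.0ms @ 18 + 1000.0ms (3)
19. 7000.0ms @ 21 + 1000.0ms (3)

note 13 onset = 27/2b = 4500.0ms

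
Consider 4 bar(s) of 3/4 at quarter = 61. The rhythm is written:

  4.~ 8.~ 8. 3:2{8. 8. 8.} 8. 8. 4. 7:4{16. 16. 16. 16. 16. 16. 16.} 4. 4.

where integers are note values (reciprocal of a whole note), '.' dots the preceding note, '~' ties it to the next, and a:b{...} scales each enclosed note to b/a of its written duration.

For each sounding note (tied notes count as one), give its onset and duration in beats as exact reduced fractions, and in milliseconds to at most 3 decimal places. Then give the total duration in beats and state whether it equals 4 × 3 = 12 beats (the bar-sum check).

1) 0.0ms=0b +2950.82ms=3b
2) 2950.82ms=3b +491.803ms=1/2b
3) 3442.623ms=7/2b +491.803ms=1/2b
4) 3934.426ms=4b +491.803ms=1/2b
5) 4426.23ms=9/2b +737.705ms=3/4b
6) 5163.934ms=21/4b +737.705ms=3/4b
7) 5901.639ms=6b +1475.41ms=3/2b
8) 7377.049ms=15/2b +210.773ms=3/14b
9) 7587.822ms=54/7b +210.773ms=3/14b
10) 7798.595ms=111/14b +210.773ms=3/14b
11) 8009.368ms=57/7b +210.773ms=3/14b
12) 8220.141ms=117/14b +210.773ms=3/14b
13) 8430.913ms=60/7b +210.773ms=3/14b
14) 8641.686ms=123/14b +210.773ms=3/14b
15) 8852.459ms=9b +1475.41ms=3/2b
16) 10327.869ms=21/2b +1475.41ms=3/2b
Σ=12b of 12 (61bpm 3/4) — PASS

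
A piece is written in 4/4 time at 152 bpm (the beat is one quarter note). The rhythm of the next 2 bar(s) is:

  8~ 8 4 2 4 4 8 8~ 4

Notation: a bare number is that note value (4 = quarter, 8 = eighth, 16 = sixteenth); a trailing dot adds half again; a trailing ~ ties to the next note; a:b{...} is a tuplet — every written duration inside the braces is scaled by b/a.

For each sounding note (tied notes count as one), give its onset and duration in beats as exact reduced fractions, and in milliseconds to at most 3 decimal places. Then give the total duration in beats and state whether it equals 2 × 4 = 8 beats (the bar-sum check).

1) 0.0ms=0b +394.737ms=1b
2) 394.737ms=1b +394.737ms=1b
3) 789.474ms=2b +789.474ms=2b
4) 1578.947ms=4b +394.737ms=1b
5) 1973.684ms=5b +394.737ms=1b
6) 2368.421ms=6b +197.368ms=1/2b
7) 2565.789ms=13/2b +592.105ms=3/2b
Σ=8b of 8 (152bpm 4/4) — PASS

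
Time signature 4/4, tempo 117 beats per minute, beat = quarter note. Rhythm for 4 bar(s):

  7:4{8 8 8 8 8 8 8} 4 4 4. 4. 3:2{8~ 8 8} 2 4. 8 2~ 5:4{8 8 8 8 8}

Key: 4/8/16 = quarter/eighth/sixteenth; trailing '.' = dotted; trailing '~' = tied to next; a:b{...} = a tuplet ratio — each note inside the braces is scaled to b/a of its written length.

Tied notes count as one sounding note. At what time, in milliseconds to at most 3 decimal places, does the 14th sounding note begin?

note 14 onset = 8b = 4102.564ms

1. 0.0ms @ 0 + 146.52ms (2/7)
2. 146.52ms @ 2/7 + 146.52ms (2/7)
3. 293.04ms @ 4/7 + 146.52ms (2/7)
4. 439.56ms @ 6/7 + 146.52ms (2/7)
5. 586.081ms @ 8/7 + 146.52ms (2/7)
6. 732.601ms @ 10/7 + 146.52ms (2/7)
7. 879.121ms @ 12/7 + 146.52ms (2/7)
8. 1025.641ms @ 2 + 512.821ms (1)
9. 1538.462ms @ 3 + 512.821ms (1)
10. 2051.282ms @ 4 + 769.231ms (3/2)
11. 2820.513ms @ 11/2 + 769.231ms (3/2)
12. 3589.744ms @ 7 + 341.88ms (2/3)
13. 3931.624ms @ 23/3 + 170.94ms (1/3)
14. 4102.564ms @ 8 + 1025.641ms (2)
15. 5128.205ms @ 10 + 769.231ms (3/2)
16. 5897.436ms @ 23/2 + 256.41ms (1/2)
17. 6153.846ms @ 12 + 1230.769ms (12/5)
18. 7384.615ms @ 72/5 + 205.128ms (2/5)
19. 7589.744ms @ 74/5 + 205.128ms (2/5)
20. 7794.872ms @ 76/5 + 205.128ms (2/5)
21. 8000.0ms @ 78/5 + 205.128ms (2/5)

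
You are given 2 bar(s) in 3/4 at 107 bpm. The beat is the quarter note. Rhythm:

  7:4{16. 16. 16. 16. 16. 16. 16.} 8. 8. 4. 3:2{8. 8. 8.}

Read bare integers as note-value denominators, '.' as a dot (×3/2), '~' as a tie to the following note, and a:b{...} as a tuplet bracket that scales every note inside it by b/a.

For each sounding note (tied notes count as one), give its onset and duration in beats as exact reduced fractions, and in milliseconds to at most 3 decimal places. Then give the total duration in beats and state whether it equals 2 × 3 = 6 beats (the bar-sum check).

1) 0.0ms=0b +120.16ms=3/14b
2) 120.16ms=3/14b +120.16ms=3/14b
3) 240.32ms=3/7b +120.16ms=3/14b
4) 360.481ms=9/14b +120.16ms=3/14b
5) 480.641ms=6/7b +120.16ms=3/14b
6) 600.801ms=15/14b +120.16ms=3/14b
7) 720.961ms=9/7b +120.16ms=3/14b
8) 841.121ms=3/2b +420.561ms=3/4b
9) 1261.682ms=9/4b +420.561ms=3/4b
10) 1682.243ms=3b +841.121ms=3/2b
11) 2523.364ms=9/2b +280.374ms=1/2b
12) 2803.738ms=5b +280.374ms=1/2b
13) 3084.112ms=11/2b +280.374ms=1/2b
Σ=6b of 6 (107bpm 3/4) — PASS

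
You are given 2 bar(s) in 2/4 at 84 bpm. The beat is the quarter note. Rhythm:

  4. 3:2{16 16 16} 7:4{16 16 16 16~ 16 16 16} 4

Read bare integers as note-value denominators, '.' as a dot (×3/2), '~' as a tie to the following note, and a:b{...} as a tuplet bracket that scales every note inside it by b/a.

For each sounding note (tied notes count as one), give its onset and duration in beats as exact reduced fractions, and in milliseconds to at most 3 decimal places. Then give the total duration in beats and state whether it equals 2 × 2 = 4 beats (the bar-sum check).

1) 0.0ms=0b +1071.429ms=3/2b
2) 1071.429ms=3/2b +119.048ms=1/6b
3) 1190.476ms=5/3b +119.048ms=1/6b
4) 1309.524ms=11/6b +119.048ms=1/6b
5) 1428.571ms=2b +102.041ms=1/7b
6) 1530.612ms=15/7b +102.041ms=1/7b
7) 1632.653ms=16/7b +102.041ms=1/7b
8) 1734.694ms=17/7b +204.082ms=2/7b
9) 1938.776ms=19/7b +102.041ms=1/7b
10) 2040.816ms=20/7b +102.041ms=1/7b
11) 2142.857ms=3b +714.286ms=1b
Σ=4b of 4 (84bpm 2/4) — PASS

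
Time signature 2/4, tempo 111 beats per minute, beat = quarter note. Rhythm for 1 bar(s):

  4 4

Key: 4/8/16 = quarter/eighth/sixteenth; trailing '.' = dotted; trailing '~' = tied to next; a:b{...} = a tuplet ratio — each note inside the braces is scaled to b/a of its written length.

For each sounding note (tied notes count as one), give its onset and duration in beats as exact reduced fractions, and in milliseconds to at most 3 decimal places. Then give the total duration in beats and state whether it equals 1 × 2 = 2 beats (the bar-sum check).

1) 0.0ms=0b +540.541ms=1b
2) 540.541ms=1b +540.541ms=1b
Σ=2b of 2 (111bpm 2/4) — PASS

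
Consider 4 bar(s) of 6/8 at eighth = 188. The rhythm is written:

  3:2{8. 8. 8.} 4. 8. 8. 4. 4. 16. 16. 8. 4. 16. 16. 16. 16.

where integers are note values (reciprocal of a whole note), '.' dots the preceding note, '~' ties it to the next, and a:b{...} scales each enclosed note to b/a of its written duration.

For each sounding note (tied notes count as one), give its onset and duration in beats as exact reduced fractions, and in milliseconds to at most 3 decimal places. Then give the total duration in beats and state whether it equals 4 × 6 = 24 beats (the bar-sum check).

1) 0.0ms=0b +319.149ms=1b
2) 319.149ms=1b +319.149ms=1b
3) 638.298ms=2b +319.149ms=1b
4) 957.447ms=3b +957.447ms=3b
5) 1914.894ms=6b +478.723ms=3/2b
6) 2393.617ms=15/2b +478.723ms=3/2b
7) 2872.34ms=9b +957.447ms=3b
8) 3829.787ms=12b +957.447ms=3b
9) 4787.234ms=15b +239.362ms=3/4b
10) 5026.596ms=63/4b +239.362ms=3/4b
11) 5265.957ms=33/2b +478.723ms=3/2b
12) 5744.681ms=18b +957.447ms=3b
13) 6702.128ms=21b +239.362ms=3/4b
14) 6941.489ms=87/4b +239.362ms=3/4b
15) 7180.851ms=45/2b +239.362ms=3/4b
16) 7420.213ms=93/4b +239.362ms=3/4b
Σ=24b of 24 (188bpm 6/8) — PASS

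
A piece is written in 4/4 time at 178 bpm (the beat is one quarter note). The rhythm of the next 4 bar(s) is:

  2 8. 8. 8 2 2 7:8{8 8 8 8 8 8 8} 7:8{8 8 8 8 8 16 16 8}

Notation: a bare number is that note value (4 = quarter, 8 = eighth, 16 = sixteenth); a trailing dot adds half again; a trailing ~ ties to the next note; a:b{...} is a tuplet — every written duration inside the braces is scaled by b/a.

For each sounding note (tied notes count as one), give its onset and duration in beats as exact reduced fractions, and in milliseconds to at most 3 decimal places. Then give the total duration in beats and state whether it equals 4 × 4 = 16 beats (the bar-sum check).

1) 0.0ms=0b +674.157ms=2b
2) 674.157ms=2b +252.809ms=3/4b
3) 926.966ms=11/4b +252.809ms=3/4b
4) 1179.775ms=7/2b +168.539ms=1/2b
5) 1348.315ms=4b +674.157ms=2b
6) 2022.472ms=6b +674.157ms=2b
7) 2696.629ms=8b +192.616ms=4/7b
8) 2889.246ms=60/7b +192.616ms=4/7b
9) 3081.862ms=64/7b +192.616ms=4/7b
10) 3274.478ms=68/7b +192.616ms=4/7b
11) 3467.095ms=72/7b +192.616ms=4/7b
12) 3659.711ms=76/7b +192.616ms=4/7b
13) 3852.327ms=80/7b +192.616ms=4/7b
14) 4044.944ms=12b +192.616ms=4/7b
15) 4237.56ms=88/7b +192.616ms=4/7b
16) 4430.177ms=92/7b +192.616ms=4/7b
17) 4622.793ms=96/7b +192.616ms=4/7b
18) 4815.409ms=100/7b +192.616ms=4/7b
19) 5008.026ms=104/7b +96.308ms=2/7b
20) 5104.334ms=106/7b +96.308ms=2/7b
21) 5200.642ms=108/7b +192.616ms=4/7b
Σ=16b of 16 (178bpm 4/4) — PASS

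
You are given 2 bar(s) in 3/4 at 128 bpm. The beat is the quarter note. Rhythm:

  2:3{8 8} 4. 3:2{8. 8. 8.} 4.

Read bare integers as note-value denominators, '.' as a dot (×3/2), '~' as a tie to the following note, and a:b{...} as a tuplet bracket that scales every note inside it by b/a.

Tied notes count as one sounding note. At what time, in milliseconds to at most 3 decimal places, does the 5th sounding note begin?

1. 0.0ms @ 0 + 351.562ms (3/4)
2. 351.562ms @ 3/4 + 351.562ms (3/4)
3. 703.125ms @ 3/2 + 703.125ms (3/2)
4. 1406.25ms @ 3 + 234.375ms (1/2)
5. 1640.625ms @ 7/2 + 234.375ms (1/2)
6. 1875.0ms @ 4 + 234.375ms (1/2)
7. 2109.375ms @ 9/2 + 703.125ms (3/2)

note 5 onset = 7/2b = 1640.625ms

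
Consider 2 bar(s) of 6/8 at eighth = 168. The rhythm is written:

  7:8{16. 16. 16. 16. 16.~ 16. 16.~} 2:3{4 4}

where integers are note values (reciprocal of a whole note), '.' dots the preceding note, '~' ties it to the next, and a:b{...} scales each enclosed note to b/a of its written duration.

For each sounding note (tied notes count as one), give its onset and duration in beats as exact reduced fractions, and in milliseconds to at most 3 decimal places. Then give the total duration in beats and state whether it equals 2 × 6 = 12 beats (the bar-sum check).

1) 0.0ms=0b +306.122ms=6/7b
2) 306.122ms=6/7b +306.122ms=6/7b
3) 612.245ms=12/7b +306.122ms=6/7b
4) 918.367ms=18/7b +306.122ms=6/7b
5) 1224.49ms=24/7b +612.245ms=12/7b
6) 1836.735ms=36/7b +1377.551ms=27/7b
7) 3214.286ms=9b +1071.429ms=3b
Σ=12b of 12 (168bpm 6/8) — PASS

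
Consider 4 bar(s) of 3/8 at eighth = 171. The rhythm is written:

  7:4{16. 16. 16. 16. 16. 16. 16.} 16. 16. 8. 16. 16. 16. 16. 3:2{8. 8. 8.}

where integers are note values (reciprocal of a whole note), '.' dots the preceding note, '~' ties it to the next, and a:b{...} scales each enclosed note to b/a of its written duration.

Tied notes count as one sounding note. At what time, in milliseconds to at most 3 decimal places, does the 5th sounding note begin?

1. 0.0ms @ 0 + 150.376ms (3/7)
2. 150.376ms @ 3/7 + 150.376ms (3/7)
3. 300.752ms @ 6/7 + 150.376ms (3/7)
4. 451.128ms @ 9/7 + 150.376ms (3/7)
5. 601.504ms @ 12/7 + 150.376ms (3/7)
6. 751.88ms @ 15/7 + 150.376ms (3/7)
7. 902.256ms @ 18/7 + 150.376ms (3/7)
8. 1052.632ms @ 3 + 263.158ms (3/4)
9. 1315.789ms @ 15/4 + 263.158ms (3/4)
10. 1578.947ms @ 9/2 + 526.316ms (3/2)
11. 2105.263ms @ 6 + 263.158ms (3/4)
12. 2368.421ms @ 27/4 + 263.158ms (3/4)
13. 2631.579ms @ 15/2 + 263.158ms (3/4)
14. 2894.737ms @ 33/4 + 263.158ms (3/4)
15. 3157.895ms @ 9 + 350.877ms (1)
16. 3508.772ms @ 10 + 350.877ms (1)
17. 3859.649ms @ 11 + 350.877ms (1)

note 5 onset = 12/7b = 601.504ms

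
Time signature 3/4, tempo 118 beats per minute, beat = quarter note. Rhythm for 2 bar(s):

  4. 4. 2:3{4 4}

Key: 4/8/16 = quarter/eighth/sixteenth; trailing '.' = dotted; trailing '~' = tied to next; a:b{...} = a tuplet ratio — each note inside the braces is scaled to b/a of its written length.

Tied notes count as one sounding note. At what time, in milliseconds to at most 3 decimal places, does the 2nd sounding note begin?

note 2 onset = 3/2b = 762.712ms

1. 0.0ms @ 0 + 762.712ms (3/2)
2. 762.712ms @ 3/2 + 762.712ms (3/2)
3. 1525.424ms @ 3 + 762.712ms (3/2)
4. 2288.136ms @ 9/2 + 762.712ms (3/2)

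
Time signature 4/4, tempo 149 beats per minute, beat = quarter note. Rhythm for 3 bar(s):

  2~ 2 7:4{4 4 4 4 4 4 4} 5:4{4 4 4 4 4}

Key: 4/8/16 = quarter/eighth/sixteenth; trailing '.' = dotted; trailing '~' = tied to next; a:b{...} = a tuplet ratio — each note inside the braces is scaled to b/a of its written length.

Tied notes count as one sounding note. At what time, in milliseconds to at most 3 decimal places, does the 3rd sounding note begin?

note 3 onset = 32/7b = 1840.844ms

1. 0.0ms @ 0 + 1610.738ms (4)
2. 1610.738ms @ 4 + 230.105ms (4/7)
3. 1840.844ms @ 32/7 + 230.105ms (4/7)
4. 2070.949ms @ 36/7 + 230.105ms (4/7)
5. 2301.055ms @ 40/7 + 230.105ms (4/7)
6. 2531.16ms @ 44/7 + 230.105ms (4/7)
7. 2761.266ms @ 48/7 + 230.105ms (4/7)
8. 2991.371ms @ 52/7 + 230.105ms (4/7)
9. 3221.477ms @ 8 + 322.148ms (4/5)
10. 3543.624ms @ 44/5 + 322.148ms (4/5)
11. 3865.772ms @ 48/5 + 322.148ms (4/5)
12. 4187.919ms @ 52/5 + 322.148ms (4/5)
13. 4510.067ms @ 56/5 + 322.148ms (4/5)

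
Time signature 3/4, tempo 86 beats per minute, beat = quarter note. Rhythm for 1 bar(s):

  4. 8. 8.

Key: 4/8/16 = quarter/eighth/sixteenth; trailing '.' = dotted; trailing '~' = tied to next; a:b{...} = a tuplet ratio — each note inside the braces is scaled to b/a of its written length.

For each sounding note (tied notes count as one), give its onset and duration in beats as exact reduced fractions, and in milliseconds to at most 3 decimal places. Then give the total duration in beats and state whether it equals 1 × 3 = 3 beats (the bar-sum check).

1) 0.0ms=0b +1046.512ms=3/2b
2) 1046.512ms=3/2b +523.256ms=3/4b
3) 1569.767ms=9/4b +523.256ms=3/4b
Σ=3b of 3 (86bpm 3/4) — PASS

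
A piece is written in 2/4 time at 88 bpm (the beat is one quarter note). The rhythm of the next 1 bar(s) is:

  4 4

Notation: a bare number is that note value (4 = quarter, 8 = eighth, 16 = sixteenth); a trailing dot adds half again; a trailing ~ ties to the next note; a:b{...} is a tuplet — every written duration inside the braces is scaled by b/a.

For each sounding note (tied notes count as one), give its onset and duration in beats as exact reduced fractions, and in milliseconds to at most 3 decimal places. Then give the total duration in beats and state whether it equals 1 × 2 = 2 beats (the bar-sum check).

1) 0.0ms=0b +681.818ms=1b
2) 681.818ms=1b +681.818ms=1b
Σ=2b of 2 (88bpm 2/4) — PASS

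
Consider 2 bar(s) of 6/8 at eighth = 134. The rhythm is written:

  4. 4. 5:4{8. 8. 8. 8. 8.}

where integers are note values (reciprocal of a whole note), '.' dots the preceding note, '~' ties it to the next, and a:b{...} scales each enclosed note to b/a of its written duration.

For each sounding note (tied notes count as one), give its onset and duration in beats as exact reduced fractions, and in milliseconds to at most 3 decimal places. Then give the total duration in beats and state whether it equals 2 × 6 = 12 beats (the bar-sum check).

1) 0.0ms=0b +1343.284ms=3b
2) 1343.284ms=3b +1343.284ms=3b
3) 2686.567ms=6b +537.313ms=6/5b
4) 3223.881ms=36/5b +537.313ms=6/5b
5) 3761.194ms=42/5b +537.313ms=6/5b
6) 4298.507ms=48/5b +537.313ms=6/5b
7) 4835.821ms=54/5b +537.313ms=6/5b
Σ=12b of 12 (134bpm 6/8) — PASS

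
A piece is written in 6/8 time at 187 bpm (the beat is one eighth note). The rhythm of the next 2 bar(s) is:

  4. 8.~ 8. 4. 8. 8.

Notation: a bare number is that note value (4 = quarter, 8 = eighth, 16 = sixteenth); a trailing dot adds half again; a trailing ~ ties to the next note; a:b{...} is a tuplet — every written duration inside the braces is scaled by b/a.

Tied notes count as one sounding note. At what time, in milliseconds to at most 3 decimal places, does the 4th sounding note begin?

note 4 onset = 9b = 2887.701ms

1. 0.0ms @ 0 + 962.567ms (3)
2. 962.567ms @ 3 + 962.567ms (3)
3. 1925.134ms @ 6 + 962.567ms (3)
4. 2887.701ms @ 9 + 481.283ms (3/2)
5. 3368.984ms @ 21/2 + 481.283ms (3/2)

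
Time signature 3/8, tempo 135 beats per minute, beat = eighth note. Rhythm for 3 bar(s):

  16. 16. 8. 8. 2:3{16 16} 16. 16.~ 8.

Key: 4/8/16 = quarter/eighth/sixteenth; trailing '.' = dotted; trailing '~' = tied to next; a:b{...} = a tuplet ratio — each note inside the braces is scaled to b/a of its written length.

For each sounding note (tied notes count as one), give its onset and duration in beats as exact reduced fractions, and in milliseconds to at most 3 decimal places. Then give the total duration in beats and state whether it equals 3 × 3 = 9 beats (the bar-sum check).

1) 0.0ms=0b +333.333ms=3/4b
2) 333.333ms=3/4b +333.333ms=3/4b
3) 666.667ms=3/2b +666.667ms=3/2b
4) 1333.333ms=3b +666.667ms=3/2b
5) 2000.0ms=9/2b +333.333ms=3/4b
6) 2333.333ms=21/4b +333.333ms=3/4b
7) 2666.667ms=6b +333.333ms=3/4b
8) 3000.0ms=27/4b +1000.0ms=9/4b
Σ=9b of 9 (135bpm 3/8) — PASS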